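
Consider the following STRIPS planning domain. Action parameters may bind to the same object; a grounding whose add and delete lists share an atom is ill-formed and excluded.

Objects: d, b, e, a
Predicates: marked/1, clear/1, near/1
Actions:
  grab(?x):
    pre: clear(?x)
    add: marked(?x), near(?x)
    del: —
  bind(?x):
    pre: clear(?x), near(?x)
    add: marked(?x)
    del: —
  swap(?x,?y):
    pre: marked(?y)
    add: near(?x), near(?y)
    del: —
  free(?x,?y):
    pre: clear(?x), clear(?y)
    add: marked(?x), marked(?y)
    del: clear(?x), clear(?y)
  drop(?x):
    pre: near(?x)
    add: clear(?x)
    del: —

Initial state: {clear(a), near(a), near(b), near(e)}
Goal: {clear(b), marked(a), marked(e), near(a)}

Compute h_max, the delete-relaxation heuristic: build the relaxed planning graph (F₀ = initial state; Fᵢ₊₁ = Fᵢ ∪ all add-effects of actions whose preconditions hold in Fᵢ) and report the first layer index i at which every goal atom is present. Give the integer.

F0 = init (4 atoms)
F1 = F0 ∪ {clear(b), clear(e), marked(a)}  (7 atoms)
F2 = F1 ∪ {marked(b), marked(e), near(d)}  (10 atoms)
goal ⊆ F2  ⇒  h_max = 2

2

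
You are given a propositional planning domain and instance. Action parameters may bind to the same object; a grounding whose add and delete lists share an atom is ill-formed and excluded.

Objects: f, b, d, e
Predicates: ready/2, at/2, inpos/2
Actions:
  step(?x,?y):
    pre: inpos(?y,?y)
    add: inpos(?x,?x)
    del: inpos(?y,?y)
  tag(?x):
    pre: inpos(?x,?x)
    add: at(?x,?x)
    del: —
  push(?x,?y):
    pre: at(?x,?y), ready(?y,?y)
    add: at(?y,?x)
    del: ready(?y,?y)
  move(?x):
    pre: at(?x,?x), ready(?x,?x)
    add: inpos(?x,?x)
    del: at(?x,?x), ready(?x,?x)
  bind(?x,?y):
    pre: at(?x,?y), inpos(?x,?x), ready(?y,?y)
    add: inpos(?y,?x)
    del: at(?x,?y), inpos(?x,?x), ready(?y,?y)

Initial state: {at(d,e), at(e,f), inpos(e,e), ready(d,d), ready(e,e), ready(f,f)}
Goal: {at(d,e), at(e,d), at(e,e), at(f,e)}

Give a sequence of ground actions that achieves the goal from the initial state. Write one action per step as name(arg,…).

1. tag(e)  →  {at(d,e), at(e,e), at(e,f), inpos(e,e), ready(d,d), ready(e,e), ready(f,f)}
2. push(d,e)  →  {at(d,e), at(e,d), at(e,e), at(e,f), inpos(e,e), ready(d,d), ready(f,f)}
3. push(e,f)  →  {at(d,e), at(e,d), at(e,e), at(e,f), at(f,e), inpos(e,e), ready(d,d)}

tag(e); push(d,e); push(e,f)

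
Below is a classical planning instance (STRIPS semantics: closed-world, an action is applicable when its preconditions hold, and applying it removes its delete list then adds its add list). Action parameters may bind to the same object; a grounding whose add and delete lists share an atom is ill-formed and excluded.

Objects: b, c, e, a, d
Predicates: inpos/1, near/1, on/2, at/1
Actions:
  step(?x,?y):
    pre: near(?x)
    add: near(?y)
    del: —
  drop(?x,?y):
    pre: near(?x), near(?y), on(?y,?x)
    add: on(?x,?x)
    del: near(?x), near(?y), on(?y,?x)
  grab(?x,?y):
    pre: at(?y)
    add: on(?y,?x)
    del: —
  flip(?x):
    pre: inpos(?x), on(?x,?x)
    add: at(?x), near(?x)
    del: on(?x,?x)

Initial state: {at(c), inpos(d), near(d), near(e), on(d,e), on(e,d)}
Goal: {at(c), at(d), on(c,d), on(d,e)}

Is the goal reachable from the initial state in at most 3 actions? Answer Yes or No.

1. drop(d,e)  →  {at(c), inpos(d), on(d,d), on(d,e)}
2. grab(d,c)  →  {at(c), inpos(d), on(c,d), on(d,d), on(d,e)}
3. flip(d)  →  {at(c), at(d), inpos(d), near(d), on(c,d), on(d,e)}
optimal plan length = 3; 3 ≤ 3

Yes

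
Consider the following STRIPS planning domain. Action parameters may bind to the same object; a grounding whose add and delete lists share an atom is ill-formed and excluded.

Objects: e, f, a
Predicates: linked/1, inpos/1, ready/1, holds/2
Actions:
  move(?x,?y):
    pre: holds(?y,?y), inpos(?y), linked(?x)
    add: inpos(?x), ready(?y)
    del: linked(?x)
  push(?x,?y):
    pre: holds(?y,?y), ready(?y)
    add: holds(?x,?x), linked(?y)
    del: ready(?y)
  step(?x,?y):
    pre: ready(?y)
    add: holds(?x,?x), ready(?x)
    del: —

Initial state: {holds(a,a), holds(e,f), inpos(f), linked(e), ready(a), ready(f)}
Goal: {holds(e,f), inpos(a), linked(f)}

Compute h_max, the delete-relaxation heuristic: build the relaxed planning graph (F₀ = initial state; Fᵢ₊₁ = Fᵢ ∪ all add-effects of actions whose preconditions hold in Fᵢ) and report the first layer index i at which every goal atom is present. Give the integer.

F0 = init (6 atoms)
F1 = F0 ∪ {holds(e,e), holds(f,f), linked(a), ready(e)}  (10 atoms)
F2 = F1 ∪ {inpos(a), inpos(e), linked(f)}  (13 atoms)
goal ⊆ F2  ⇒  h_max = 2

2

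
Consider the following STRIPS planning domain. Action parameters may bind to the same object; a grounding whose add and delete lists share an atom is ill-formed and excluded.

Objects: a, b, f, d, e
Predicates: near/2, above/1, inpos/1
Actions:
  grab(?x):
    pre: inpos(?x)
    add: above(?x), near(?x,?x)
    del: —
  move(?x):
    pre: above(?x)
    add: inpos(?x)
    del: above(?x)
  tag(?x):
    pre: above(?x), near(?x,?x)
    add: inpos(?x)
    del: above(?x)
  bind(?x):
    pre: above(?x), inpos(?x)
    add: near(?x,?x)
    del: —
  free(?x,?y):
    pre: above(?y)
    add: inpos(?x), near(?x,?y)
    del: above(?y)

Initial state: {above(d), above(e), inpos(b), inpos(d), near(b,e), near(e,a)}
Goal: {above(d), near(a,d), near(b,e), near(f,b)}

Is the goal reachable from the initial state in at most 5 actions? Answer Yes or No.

Yes

1. grab(b)  →  {above(b), above(d), above(e), inpos(b), inpos(d), near(b,b), near(b,e), near(e,a)}
2. free(a,d)  →  {above(b), above(e), inpos(a), inpos(b), inpos(d), near(a,d), near(b,b), near(b,e), near(e,a)}
3. grab(d)  →  {above(b), above(d), above(e), inpos(a), inpos(b), inpos(d), near(a,d), near(b,b), near(b,e), near(d,d), near(e,a)}
4. free(f,b)  →  {above(d), above(e), inpos(a), inpos(b), inpos(d), inpos(f), near(a,d), near(b,b), near(b,e), near(d,d), near(e,a), near(f,b)}
optimal plan length = 4; 4 ≤ 5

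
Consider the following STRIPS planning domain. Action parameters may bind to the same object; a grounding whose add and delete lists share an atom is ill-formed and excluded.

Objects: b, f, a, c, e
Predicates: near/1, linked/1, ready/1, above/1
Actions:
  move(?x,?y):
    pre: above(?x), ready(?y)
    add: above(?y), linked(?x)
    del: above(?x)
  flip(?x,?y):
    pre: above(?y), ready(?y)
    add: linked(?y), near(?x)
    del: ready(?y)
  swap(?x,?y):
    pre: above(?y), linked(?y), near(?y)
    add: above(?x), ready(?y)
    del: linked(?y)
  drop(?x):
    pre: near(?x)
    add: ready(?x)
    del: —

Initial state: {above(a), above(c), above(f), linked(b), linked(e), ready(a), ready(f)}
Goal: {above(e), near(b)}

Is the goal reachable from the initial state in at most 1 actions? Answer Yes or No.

No

1. flip(b,f)  →  {above(a), above(c), above(f), linked(b), linked(e), linked(f), near(b), ready(a)}
2. flip(f,a)  →  {above(a), above(c), above(f), linked(a), linked(b), linked(e), linked(f), near(b), near(f)}
3. swap(e,f)  →  {above(a), above(c), above(e), above(f), linked(a), linked(b), linked(e), near(b), near(f), ready(f)}
optimal plan length = 3; 3 > 1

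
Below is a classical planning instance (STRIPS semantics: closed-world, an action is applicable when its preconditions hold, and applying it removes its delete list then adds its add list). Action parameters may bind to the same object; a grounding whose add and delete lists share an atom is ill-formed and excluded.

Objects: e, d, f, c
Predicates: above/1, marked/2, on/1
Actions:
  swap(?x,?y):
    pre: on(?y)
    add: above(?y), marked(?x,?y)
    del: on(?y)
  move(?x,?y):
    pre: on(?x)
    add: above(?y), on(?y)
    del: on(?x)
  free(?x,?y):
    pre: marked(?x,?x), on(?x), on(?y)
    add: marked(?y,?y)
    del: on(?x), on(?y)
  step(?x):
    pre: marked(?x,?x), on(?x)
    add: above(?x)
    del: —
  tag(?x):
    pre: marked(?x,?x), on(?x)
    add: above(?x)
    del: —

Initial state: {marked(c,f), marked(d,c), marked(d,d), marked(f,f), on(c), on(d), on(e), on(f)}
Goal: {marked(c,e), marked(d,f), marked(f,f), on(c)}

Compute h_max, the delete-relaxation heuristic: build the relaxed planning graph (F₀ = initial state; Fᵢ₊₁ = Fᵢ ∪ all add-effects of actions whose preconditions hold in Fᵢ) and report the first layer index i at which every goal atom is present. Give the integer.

1

F0 = init (8 atoms)
F1 = F0 ∪ {above(c), above(d), above(e), above(f), marked(c,c), marked(c,d), marked(c,e), marked(d,e), marked(d,f), marked(e,c), marked(e,d), marked(e,e), marked(e,f), marked(f,c), marked(f,d), marked(f,e)}  (24 atoms)
goal ⊆ F1  ⇒  h_max = 1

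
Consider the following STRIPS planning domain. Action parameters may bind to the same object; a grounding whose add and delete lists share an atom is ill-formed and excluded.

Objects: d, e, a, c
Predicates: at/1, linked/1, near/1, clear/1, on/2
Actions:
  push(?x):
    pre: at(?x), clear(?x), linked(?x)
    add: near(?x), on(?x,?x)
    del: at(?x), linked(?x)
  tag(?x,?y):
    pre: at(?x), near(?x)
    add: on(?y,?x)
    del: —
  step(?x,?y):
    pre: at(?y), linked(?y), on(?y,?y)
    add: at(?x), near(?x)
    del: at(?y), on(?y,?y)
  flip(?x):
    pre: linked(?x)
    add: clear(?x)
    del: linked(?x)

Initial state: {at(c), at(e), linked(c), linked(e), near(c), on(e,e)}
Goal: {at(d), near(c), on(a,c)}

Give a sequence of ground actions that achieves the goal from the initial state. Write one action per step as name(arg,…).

1. tag(c,a)  →  {at(c), at(e), linked(c), linked(e), near(c), on(a,c), on(e,e)}
2. step(d,e)  →  {at(c), at(d), linked(c), linked(e), near(c), near(d), on(a,c)}

tag(c,a); step(d,e)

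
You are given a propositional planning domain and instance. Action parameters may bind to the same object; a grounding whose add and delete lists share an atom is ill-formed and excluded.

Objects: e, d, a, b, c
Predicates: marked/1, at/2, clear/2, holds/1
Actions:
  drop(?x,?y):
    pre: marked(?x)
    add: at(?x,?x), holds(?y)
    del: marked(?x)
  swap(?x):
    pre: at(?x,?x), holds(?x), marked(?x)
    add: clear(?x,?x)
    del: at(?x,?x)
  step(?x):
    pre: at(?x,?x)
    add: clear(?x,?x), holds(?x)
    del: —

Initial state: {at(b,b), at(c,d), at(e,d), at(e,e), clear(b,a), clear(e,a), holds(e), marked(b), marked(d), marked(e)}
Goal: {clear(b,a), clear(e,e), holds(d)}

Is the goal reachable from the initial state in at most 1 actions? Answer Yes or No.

1. drop(e,d)  →  {at(b,b), at(c,d), at(e,d), at(e,e), clear(b,a), clear(e,a), holds(d), holds(e), marked(b), marked(d)}
2. step(e)  →  {at(b,b), at(c,d), at(e,d), at(e,e), clear(b,a), clear(e,a), clear(e,e), holds(d), holds(e), marked(b), marked(d)}
optimal plan length = 2; 2 > 1

No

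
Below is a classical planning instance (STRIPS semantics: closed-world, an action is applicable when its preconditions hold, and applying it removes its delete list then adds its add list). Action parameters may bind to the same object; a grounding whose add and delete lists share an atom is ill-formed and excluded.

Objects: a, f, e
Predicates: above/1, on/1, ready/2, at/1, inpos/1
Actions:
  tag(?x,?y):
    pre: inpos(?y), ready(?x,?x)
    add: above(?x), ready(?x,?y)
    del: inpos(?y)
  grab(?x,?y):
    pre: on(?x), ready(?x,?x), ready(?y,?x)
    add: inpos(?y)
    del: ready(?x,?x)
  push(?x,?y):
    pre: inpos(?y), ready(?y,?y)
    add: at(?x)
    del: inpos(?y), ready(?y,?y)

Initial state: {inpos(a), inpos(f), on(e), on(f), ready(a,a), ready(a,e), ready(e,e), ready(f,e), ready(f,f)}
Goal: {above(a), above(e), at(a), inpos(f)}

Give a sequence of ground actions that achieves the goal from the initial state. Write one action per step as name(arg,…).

tag(a,a); tag(e,f); grab(f,f); grab(e,a); push(a,a)

1. tag(a,a)  →  {above(a), inpos(f), on(e), on(f), ready(a,a), ready(a,e), ready(e,e), ready(f,e), ready(f,f)}
2. tag(e,f)  →  {above(a), above(e), on(e), on(f), ready(a,a), ready(a,e), ready(e,e), ready(e,f), ready(f,e), ready(f,f)}
3. grab(f,f)  →  {above(a), above(e), inpos(f), on(e), on(f), ready(a,a), ready(a,e), ready(e,e), ready(e,f), ready(f,e)}
4. grab(e,a)  →  {above(a), above(e), inpos(a), inpos(f), on(e), on(f), ready(a,a), ready(a,e), ready(e,f), ready(f,e)}
5. push(a,a)  →  {above(a), above(e), at(a), inpos(f), on(e), on(f), ready(a,e), ready(e,f), ready(f,e)}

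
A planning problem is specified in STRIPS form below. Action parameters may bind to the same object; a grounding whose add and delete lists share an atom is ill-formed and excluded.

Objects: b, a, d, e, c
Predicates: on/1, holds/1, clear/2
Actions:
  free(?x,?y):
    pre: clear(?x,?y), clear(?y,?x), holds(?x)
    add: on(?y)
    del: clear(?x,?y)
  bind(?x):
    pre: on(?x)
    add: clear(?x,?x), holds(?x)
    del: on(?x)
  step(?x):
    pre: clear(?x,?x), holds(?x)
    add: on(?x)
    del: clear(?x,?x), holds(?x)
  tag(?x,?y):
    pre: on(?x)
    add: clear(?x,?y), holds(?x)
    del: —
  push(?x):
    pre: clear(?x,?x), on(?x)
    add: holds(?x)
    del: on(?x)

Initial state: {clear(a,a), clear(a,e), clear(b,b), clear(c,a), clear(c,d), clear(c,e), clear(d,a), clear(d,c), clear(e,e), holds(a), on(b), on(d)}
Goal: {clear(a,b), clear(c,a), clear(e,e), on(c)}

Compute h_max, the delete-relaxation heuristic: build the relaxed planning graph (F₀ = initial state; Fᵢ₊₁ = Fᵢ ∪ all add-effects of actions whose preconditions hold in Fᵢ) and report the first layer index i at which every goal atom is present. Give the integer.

2

F0 = init (12 atoms)
F1 = F0 ∪ {clear(b,a), clear(b,c), clear(b,d), clear(b,e), clear(d,b), clear(d,d), clear(d,e), holds(b), holds(d), on(a)}  (22 atoms)
F2 = F1 ∪ {clear(a,b), clear(a,c), clear(a,d), on(c)}  (26 atoms)
goal ⊆ F2  ⇒  h_max = 2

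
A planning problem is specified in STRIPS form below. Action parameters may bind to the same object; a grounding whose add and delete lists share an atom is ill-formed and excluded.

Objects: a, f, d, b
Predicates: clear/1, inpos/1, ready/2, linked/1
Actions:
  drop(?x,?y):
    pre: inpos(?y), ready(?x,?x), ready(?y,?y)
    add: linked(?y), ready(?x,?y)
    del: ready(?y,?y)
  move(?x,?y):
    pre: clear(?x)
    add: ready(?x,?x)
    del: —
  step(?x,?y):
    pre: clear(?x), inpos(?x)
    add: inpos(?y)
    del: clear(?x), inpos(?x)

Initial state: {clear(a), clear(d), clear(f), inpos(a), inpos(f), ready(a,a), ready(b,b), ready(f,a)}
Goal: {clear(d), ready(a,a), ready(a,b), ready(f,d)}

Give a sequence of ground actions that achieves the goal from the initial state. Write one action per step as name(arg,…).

1. move(f,a)  →  {clear(a), clear(d), clear(f), inpos(a), inpos(f), ready(a,a), ready(b,b), ready(f,a), ready(f,f)}
2. move(d,a)  →  {clear(a), clear(d), clear(f), inpos(a), inpos(f), ready(a,a), ready(b,b), ready(d,d), ready(f,a), ready(f,f)}
3. step(a,d)  →  {clear(d), clear(f), inpos(d), inpos(f), ready(a,a), ready(b,b), ready(d,d), ready(f,a), ready(f,f)}
4. drop(f,d)  →  {clear(d), clear(f), inpos(d), inpos(f), linked(d), ready(a,a), ready(b,b), ready(f,a), ready(f,d), ready(f,f)}
5. step(f,b)  →  {clear(d), inpos(b), inpos(d), linked(d), ready(a,a), ready(b,b), ready(f,a), ready(f,d), ready(f,f)}
6. drop(a,b)  →  {clear(d), inpos(b), inpos(d), linked(b), linked(d), ready(a,a), ready(a,b), ready(f,a), ready(f,d), ready(f,f)}

move(f,a); move(d,a); step(a,d); drop(f,d); step(f,b); drop(a,b)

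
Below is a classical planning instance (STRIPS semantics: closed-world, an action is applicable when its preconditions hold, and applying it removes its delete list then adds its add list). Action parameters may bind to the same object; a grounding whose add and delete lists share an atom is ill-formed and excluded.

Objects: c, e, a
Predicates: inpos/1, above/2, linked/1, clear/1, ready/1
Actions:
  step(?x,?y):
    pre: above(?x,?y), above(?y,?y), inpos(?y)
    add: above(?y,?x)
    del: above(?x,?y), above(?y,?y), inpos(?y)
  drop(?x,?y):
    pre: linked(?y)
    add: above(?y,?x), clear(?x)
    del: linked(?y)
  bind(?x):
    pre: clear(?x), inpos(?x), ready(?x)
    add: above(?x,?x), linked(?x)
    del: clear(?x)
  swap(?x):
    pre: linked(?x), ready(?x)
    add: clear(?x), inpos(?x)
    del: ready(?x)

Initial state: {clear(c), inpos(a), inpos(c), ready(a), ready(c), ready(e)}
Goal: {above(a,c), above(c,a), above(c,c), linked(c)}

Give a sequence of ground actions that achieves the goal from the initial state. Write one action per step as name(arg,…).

1. bind(c)  →  {above(c,c), inpos(a), inpos(c), linked(c), ready(a), ready(c), ready(e)}
2. drop(a,c)  →  {above(c,a), above(c,c), clear(a), inpos(a), inpos(c), ready(a), ready(c), ready(e)}
3. bind(a)  →  {above(a,a), above(c,a), above(c,c), inpos(a), inpos(c), linked(a), ready(a), ready(c), ready(e)}
4. drop(c,a)  →  {above(a,a), above(a,c), above(c,a), above(c,c), clear(c), inpos(a), inpos(c), ready(a), ready(c), ready(e)}
5. bind(c)  →  {above(a,a), above(a,c), above(c,a), above(c,c), inpos(a), inpos(c), linked(c), ready(a), ready(c), ready(e)}

bind(c); drop(a,c); bind(a); drop(c,a); bind(c)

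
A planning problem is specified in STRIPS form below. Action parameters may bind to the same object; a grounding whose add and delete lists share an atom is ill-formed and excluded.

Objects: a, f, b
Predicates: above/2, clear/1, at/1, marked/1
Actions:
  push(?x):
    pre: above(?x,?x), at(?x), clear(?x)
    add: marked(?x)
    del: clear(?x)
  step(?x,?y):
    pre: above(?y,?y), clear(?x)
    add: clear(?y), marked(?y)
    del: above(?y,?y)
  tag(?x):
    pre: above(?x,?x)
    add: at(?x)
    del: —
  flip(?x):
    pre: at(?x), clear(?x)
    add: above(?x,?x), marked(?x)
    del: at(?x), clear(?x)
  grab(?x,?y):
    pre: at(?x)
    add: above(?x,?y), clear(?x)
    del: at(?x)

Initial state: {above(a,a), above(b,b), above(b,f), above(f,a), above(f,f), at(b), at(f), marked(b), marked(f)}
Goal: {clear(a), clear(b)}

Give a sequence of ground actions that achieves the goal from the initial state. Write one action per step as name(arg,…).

1. grab(b,a)  →  {above(a,a), above(b,a), above(b,b), above(b,f), above(f,a), above(f,f), at(f), clear(b), marked(b), marked(f)}
2. step(b,a)  →  {above(b,a), above(b,b), above(b,f), above(f,a), above(f,f), at(f), clear(a), clear(b), marked(a), marked(b), marked(f)}

grab(b,a); step(b,a)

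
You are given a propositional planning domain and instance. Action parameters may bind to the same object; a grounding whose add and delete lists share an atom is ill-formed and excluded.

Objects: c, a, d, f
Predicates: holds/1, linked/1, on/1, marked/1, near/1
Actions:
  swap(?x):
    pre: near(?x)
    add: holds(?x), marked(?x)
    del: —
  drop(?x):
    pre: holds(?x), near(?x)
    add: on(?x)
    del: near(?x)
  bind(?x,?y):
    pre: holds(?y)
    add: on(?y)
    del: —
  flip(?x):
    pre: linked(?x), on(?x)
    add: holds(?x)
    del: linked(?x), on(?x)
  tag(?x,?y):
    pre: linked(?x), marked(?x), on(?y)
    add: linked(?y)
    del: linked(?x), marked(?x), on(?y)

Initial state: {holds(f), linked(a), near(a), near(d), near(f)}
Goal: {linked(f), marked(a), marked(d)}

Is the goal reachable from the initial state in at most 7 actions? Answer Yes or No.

Yes

1. swap(a)  →  {holds(a), holds(f), linked(a), marked(a), near(a), near(d), near(f)}
2. swap(d)  →  {holds(a), holds(d), holds(f), linked(a), marked(a), marked(d), near(a), near(d), near(f)}
3. drop(f)  →  {holds(a), holds(d), holds(f), linked(a), marked(a), marked(d), near(a), near(d), on(f)}
4. tag(a,f)  →  {holds(a), holds(d), holds(f), linked(f), marked(d), near(a), near(d)}
5. swap(a)  →  {holds(a), holds(d), holds(f), linked(f), marked(a), marked(d), near(a), near(d)}
optimal plan length = 5; 5 ≤ 7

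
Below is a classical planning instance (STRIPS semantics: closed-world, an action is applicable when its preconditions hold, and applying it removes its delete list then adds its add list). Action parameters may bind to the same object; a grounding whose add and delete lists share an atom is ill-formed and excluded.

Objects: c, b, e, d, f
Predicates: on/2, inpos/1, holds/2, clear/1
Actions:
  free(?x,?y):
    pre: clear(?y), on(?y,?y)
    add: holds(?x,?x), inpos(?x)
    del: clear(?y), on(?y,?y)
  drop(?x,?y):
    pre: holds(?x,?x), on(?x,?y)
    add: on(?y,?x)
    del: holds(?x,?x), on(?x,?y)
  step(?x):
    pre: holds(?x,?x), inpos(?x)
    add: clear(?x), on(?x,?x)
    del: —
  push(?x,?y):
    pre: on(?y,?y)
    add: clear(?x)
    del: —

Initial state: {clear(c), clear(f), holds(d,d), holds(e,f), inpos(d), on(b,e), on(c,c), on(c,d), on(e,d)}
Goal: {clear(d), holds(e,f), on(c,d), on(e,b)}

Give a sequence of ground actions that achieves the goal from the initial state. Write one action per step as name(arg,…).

free(b,c); drop(b,e); step(d)

1. free(b,c)  →  {clear(f), holds(b,b), holds(d,d), holds(e,f), inpos(b), inpos(d), on(b,e), on(c,d), on(e,d)}
2. drop(b,e)  →  {clear(f), holds(d,d), holds(e,f), inpos(b), inpos(d), on(c,d), on(e,b), on(e,d)}
3. step(d)  →  {clear(d), clear(f), holds(d,d), holds(e,f), inpos(b), inpos(d), on(c,d), on(d,d), on(e,b), on(e,d)}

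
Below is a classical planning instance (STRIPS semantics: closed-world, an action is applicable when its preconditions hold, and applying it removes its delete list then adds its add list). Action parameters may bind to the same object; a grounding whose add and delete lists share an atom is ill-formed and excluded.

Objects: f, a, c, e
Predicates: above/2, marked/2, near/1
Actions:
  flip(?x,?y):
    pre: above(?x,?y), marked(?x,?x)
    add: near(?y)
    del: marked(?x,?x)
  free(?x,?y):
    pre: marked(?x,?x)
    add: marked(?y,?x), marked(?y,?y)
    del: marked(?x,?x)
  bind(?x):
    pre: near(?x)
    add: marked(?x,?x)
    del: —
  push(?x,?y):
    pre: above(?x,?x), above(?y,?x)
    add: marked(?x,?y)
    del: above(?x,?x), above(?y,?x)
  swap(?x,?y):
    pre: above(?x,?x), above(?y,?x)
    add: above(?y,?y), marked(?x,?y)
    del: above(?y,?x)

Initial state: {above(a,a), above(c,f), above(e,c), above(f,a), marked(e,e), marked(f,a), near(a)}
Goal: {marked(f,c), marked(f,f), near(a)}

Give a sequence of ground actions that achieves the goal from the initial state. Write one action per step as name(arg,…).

free(e,c); free(c,f)

1. free(e,c)  →  {above(a,a), above(c,f), above(e,c), above(f,a), marked(c,c), marked(c,e), marked(f,a), near(a)}
2. free(c,f)  →  {above(a,a), above(c,f), above(e,c), above(f,a), marked(c,e), marked(f,a), marked(f,c), marked(f,f), near(a)}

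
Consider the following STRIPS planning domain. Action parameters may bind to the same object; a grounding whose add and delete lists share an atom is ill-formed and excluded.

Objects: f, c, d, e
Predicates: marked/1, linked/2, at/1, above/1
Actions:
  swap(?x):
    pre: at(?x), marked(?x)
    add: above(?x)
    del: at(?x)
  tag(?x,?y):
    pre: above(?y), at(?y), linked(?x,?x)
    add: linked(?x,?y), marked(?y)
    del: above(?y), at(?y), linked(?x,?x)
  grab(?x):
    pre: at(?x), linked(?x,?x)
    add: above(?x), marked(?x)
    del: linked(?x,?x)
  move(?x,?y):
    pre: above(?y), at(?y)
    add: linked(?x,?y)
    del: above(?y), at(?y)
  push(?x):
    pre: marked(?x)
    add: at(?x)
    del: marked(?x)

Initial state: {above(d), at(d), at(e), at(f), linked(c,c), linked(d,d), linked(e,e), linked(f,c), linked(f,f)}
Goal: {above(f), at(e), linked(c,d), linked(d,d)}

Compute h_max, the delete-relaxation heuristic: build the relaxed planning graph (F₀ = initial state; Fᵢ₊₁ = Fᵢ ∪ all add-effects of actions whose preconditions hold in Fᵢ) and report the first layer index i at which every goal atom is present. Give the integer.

F0 = init (9 atoms)
F1 = F0 ∪ {above(e), above(f), linked(c,d), linked(e,d), linked(f,d), marked(d), marked(e), marked(f)}  (17 atoms)
goal ⊆ F1  ⇒  h_max = 1

1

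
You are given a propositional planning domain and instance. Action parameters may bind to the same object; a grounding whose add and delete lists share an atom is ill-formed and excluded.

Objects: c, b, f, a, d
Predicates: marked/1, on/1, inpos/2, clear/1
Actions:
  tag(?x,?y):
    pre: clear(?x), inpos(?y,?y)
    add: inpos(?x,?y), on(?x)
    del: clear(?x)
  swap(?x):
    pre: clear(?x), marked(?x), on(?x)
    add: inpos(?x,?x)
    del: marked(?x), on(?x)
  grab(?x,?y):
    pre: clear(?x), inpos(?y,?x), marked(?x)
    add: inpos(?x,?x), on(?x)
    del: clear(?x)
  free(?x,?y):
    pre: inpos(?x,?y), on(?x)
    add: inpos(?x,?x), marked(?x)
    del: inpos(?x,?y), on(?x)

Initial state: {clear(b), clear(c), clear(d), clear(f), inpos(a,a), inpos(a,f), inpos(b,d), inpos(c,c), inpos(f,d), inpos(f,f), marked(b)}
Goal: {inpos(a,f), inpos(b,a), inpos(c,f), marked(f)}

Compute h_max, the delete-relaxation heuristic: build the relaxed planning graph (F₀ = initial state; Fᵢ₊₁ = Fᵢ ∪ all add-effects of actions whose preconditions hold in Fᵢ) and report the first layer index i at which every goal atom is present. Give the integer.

F0 = init (11 atoms)
F1 = F0 ∪ {inpos(b,a), inpos(b,c), inpos(b,f), inpos(c,a), inpos(c,f), inpos(d,a), inpos(d,c), inpos(d,f), inpos(f,a), inpos(f,c), on(b), on(c), on(d), on(f)}  (25 atoms)
F2 = F1 ∪ {inpos(b,b), inpos(d,d), marked(c), marked(d), marked(f)}  (30 atoms)
goal ⊆ F2  ⇒  h_max = 2

2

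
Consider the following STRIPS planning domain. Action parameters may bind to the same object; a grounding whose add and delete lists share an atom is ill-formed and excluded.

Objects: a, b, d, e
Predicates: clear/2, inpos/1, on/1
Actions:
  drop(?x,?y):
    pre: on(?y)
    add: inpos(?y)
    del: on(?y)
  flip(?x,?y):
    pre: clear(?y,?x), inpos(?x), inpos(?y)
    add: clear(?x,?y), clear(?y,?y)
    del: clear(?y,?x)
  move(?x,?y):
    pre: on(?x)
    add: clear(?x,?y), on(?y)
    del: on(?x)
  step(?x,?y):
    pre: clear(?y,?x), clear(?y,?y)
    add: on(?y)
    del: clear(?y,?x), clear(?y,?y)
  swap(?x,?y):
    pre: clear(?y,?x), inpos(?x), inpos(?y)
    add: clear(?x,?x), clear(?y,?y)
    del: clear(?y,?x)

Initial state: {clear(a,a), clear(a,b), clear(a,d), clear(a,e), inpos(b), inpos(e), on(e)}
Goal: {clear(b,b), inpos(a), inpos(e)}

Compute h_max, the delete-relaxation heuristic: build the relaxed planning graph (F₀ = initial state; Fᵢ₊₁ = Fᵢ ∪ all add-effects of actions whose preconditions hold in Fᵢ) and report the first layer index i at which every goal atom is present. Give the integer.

2

F0 = init (7 atoms)
F1 = F0 ∪ {clear(e,a), clear(e,b), clear(e,d), on(a), on(b), on(d)}  (13 atoms)
F2 = F1 ∪ {clear(b,a), clear(b,b), clear(b,d), clear(b,e), clear(d,a), clear(d,b), clear(d,e), clear(e,e), inpos(a), inpos(d)}  (23 atoms)
goal ⊆ F2  ⇒  h_max = 2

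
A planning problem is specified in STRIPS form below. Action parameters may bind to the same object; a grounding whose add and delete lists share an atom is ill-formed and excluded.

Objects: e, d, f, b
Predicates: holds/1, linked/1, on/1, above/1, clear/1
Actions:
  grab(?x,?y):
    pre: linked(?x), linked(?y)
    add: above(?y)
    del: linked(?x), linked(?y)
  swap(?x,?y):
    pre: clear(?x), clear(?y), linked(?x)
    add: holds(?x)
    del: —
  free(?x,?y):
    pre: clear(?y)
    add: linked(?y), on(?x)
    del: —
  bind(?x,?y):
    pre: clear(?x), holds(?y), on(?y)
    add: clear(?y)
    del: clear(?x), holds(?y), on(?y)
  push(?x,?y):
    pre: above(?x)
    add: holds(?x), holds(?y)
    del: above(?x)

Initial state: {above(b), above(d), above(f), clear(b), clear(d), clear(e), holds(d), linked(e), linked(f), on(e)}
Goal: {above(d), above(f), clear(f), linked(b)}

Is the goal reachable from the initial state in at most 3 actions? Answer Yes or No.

Yes

1. free(f,b)  →  {above(b), above(d), above(f), clear(b), clear(d), clear(e), holds(d), linked(b), linked(e), linked(f), on(e), on(f)}
2. push(b,f)  →  {above(d), above(f), clear(b), clear(d), clear(e), holds(b), holds(d), holds(f), linked(b), linked(e), linked(f), on(e), on(f)}
3. bind(e,f)  →  {above(d), above(f), clear(b), clear(d), clear(f), holds(b), holds(d), linked(b), linked(e), linked(f), on(e)}
optimal plan length = 3; 3 ≤ 3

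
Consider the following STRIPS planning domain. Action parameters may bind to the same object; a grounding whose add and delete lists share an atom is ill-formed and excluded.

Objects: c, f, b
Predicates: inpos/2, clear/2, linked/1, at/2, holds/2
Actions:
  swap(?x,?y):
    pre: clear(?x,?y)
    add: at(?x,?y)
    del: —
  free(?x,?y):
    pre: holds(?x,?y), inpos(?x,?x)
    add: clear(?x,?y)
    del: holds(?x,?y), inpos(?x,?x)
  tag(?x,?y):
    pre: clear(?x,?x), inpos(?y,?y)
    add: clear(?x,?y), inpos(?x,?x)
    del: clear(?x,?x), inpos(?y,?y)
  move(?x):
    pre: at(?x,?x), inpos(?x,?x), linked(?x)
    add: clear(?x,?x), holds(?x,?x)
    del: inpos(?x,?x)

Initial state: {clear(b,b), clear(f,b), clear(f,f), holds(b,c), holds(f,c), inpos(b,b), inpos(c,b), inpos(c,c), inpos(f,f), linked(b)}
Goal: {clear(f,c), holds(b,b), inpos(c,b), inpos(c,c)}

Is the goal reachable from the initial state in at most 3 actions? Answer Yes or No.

1. swap(b,b)  →  {at(b,b), clear(b,b), clear(f,b), clear(f,f), holds(b,c), holds(f,c), inpos(b,b), inpos(c,b), inpos(c,c), inpos(f,f), linked(b)}
2. free(f,c)  →  {at(b,b), clear(b,b), clear(f,b), clear(f,c), clear(f,f), holds(b,c), inpos(b,b), inpos(c,b), inpos(c,c), linked(b)}
3. move(b)  →  {at(b,b), clear(b,b), clear(f,b), clear(f,c), clear(f,f), holds(b,b), holds(b,c), inpos(c,b), inpos(c,c), linked(b)}
optimal plan length = 3; 3 ≤ 3

Yes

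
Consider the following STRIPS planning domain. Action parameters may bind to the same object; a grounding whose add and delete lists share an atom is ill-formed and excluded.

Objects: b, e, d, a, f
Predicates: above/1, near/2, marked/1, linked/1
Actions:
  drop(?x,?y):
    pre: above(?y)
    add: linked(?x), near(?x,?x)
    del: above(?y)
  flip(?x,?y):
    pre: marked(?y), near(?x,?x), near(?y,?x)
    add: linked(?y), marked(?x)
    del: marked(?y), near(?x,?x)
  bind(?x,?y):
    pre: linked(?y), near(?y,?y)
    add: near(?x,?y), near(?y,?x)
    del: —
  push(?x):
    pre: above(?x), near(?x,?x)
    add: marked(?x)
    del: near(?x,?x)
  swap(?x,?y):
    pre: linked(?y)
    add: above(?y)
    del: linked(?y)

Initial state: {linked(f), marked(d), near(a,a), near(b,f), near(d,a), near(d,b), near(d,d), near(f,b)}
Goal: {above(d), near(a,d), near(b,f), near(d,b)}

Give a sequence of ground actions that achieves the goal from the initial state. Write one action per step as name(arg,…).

flip(a,d); bind(a,d); swap(b,d)

1. flip(a,d)  →  {linked(d), linked(f), marked(a), near(b,f), near(d,a), near(d,b), near(d,d), near(f,b)}
2. bind(a,d)  →  {linked(d), linked(f), marked(a), near(a,d), near(b,f), near(d,a), near(d,b), near(d,d), near(f,b)}
3. swap(b,d)  →  {above(d), linked(f), marked(a), near(a,d), near(b,f), near(d,a), near(d,b), near(d,d), near(f,b)}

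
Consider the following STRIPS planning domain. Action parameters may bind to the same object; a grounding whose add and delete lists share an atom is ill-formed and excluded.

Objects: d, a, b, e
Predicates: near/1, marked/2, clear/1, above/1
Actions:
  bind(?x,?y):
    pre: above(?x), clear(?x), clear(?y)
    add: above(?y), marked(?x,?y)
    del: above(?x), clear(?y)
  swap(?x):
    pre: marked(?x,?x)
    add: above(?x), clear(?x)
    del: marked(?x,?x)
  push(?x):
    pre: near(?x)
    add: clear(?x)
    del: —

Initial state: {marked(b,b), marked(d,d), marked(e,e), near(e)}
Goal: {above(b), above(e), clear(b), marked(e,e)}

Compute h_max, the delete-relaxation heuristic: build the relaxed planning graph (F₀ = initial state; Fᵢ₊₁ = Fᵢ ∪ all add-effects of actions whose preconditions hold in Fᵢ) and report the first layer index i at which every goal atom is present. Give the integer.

F0 = init (4 atoms)
F1 = F0 ∪ {above(b), above(d), above(e), clear(b), clear(d), clear(e)}  (10 atoms)
goal ⊆ F1  ⇒  h_max = 1

1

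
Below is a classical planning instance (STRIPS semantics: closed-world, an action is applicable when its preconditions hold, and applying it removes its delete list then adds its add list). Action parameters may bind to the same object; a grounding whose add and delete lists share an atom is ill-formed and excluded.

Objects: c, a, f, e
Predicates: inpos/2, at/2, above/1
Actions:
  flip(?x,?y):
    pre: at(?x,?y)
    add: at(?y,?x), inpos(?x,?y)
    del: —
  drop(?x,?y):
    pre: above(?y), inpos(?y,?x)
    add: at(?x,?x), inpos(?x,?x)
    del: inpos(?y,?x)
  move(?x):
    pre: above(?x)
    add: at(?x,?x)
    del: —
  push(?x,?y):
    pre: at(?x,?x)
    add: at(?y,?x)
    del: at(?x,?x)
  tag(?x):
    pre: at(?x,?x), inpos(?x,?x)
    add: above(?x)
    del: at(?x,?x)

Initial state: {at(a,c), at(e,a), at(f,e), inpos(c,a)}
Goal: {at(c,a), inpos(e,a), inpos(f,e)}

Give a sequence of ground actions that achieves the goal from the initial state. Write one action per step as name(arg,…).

flip(a,c); flip(f,e); flip(e,a)

1. flip(a,c)  →  {at(a,c), at(c,a), at(e,a), at(f,e), inpos(a,c), inpos(c,a)}
2. flip(f,e)  →  {at(a,c), at(c,a), at(e,a), at(e,f), at(f,e), inpos(a,c), inpos(c,a), inpos(f,e)}
3. flip(e,a)  →  {at(a,c), at(a,e), at(c,a), at(e,a), at(e,f), at(f,e), inpos(a,c), inpos(c,a), inpos(e,a), inpos(f,e)}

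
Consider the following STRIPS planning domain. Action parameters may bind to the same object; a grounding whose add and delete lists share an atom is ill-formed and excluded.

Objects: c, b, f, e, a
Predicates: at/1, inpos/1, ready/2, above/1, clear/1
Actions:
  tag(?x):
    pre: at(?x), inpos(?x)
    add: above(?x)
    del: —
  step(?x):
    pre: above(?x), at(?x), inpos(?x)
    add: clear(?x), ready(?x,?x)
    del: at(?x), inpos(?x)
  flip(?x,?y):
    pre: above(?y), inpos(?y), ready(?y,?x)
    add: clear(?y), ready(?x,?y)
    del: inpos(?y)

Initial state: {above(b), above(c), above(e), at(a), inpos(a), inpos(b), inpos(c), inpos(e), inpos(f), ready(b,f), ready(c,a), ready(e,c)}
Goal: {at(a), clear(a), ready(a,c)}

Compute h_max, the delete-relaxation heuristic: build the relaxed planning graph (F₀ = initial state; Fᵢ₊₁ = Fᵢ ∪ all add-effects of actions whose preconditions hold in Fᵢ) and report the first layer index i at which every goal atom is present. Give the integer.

F0 = init (12 atoms)
F1 = F0 ∪ {above(a), clear(b), clear(c), clear(e), ready(a,c), ready(c,e), ready(f,b)}  (19 atoms)
F2 = F1 ∪ {clear(a), ready(a,a)}  (21 atoms)
goal ⊆ F2  ⇒  h_max = 2

2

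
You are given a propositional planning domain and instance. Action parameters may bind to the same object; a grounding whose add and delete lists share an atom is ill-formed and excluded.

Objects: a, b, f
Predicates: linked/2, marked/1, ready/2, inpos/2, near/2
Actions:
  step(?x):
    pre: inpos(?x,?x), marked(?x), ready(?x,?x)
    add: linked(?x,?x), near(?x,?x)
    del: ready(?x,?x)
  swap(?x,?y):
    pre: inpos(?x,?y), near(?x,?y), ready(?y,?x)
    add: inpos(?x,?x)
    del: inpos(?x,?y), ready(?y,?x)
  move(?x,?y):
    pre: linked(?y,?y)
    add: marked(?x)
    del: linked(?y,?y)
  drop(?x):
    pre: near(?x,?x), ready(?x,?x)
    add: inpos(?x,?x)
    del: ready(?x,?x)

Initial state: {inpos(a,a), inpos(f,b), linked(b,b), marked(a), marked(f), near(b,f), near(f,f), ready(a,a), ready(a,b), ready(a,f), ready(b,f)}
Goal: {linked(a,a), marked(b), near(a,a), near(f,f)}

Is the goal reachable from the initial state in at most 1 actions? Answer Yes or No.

1. step(a)  →  {inpos(a,a), inpos(f,b), linked(a,a), linked(b,b), marked(a), marked(f), near(a,a), near(b,f), near(f,f), ready(a,b), ready(a,f), ready(b,f)}
2. move(b,b)  →  {inpos(a,a), inpos(f,b), linked(a,a), marked(a), marked(b), marked(f), near(a,a), near(b,f), near(f,f), ready(a,b), ready(a,f), ready(b,f)}
optimal plan length = 2; 2 > 1

No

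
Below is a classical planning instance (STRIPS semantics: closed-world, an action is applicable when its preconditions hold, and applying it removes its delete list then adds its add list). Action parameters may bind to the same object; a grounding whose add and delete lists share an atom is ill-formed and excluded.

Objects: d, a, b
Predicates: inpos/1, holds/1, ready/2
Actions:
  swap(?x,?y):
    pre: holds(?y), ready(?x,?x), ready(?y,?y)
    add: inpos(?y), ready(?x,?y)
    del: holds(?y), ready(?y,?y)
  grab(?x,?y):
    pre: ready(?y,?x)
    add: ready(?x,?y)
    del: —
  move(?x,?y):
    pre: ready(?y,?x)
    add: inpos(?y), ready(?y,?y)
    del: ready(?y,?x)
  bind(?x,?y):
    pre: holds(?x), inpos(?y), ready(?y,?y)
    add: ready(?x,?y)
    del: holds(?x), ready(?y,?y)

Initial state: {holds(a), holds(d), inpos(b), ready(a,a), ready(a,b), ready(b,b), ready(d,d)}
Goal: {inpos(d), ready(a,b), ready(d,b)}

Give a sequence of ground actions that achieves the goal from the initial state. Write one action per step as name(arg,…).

swap(b,d); grab(d,b)

1. swap(b,d)  →  {holds(a), inpos(b), inpos(d), ready(a,a), ready(a,b), ready(b,b), ready(b,d)}
2. grab(d,b)  →  {holds(a), inpos(b), inpos(d), ready(a,a), ready(a,b), ready(b,b), ready(b,d), ready(d,b)}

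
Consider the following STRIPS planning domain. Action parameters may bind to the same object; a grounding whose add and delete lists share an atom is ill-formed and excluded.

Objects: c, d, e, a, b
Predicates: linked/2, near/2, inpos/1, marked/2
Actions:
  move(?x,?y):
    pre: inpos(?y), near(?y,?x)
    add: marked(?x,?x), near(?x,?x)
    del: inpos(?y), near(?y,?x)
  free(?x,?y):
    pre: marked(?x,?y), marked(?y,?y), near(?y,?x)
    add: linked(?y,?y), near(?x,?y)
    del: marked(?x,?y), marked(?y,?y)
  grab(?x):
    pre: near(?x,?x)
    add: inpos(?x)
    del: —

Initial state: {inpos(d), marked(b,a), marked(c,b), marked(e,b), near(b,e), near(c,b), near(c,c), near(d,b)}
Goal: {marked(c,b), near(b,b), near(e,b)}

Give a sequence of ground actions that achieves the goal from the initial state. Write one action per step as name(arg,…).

1. move(b,d)  →  {marked(b,a), marked(b,b), marked(c,b), marked(e,b), near(b,b), near(b,e), near(c,b), near(c,c)}
2. free(e,b)  →  {linked(b,b), marked(b,a), marked(c,b), near(b,b), near(b,e), near(c,b), near(c,c), near(e,b)}

move(b,d); free(e,b)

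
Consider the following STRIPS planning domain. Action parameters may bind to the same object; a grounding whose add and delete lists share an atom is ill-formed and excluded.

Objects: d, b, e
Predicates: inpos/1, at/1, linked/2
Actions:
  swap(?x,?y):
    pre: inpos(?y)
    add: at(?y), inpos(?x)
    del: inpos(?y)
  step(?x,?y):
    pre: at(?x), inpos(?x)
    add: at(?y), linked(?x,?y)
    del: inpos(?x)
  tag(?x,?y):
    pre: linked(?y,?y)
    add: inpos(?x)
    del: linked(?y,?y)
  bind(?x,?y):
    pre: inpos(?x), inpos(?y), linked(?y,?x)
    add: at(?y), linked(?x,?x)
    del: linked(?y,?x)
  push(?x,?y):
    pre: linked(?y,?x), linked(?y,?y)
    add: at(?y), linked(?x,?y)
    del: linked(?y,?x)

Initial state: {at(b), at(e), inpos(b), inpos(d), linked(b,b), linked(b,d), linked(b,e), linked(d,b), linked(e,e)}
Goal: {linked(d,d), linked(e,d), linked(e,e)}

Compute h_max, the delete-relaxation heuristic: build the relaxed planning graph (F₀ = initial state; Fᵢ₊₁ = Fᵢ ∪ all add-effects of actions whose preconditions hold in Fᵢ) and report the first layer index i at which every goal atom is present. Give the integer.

F0 = init (9 atoms)
F1 = F0 ∪ {at(d), inpos(e), linked(d,d), linked(e,b)}  (13 atoms)
F2 = F1 ∪ {linked(d,e), linked(e,d)}  (15 atoms)
goal ⊆ F2  ⇒  h_max = 2

2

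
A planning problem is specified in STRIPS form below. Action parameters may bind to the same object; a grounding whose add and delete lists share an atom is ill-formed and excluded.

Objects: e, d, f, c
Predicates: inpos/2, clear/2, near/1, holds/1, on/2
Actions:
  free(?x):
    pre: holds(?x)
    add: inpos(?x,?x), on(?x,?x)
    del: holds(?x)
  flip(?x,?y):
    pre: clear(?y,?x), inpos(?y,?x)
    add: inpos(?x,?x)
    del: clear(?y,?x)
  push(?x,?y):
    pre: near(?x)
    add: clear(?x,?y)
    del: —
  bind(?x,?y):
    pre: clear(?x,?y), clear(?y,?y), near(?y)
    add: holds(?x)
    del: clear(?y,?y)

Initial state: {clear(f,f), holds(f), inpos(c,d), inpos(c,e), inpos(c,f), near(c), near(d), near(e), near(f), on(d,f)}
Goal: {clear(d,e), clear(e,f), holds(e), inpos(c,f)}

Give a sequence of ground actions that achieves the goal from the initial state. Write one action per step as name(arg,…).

1. push(e,f)  →  {clear(e,f), clear(f,f), holds(f), inpos(c,d), inpos(c,e), inpos(c,f), near(c), near(d), near(e), near(f), on(d,f)}
2. push(d,e)  →  {clear(d,e), clear(e,f), clear(f,f), holds(f), inpos(c,d), inpos(c,e), inpos(c,f), near(c), near(d), near(e), near(f), on(d,f)}
3. bind(e,f)  →  {clear(d,e), clear(e,f), holds(e), holds(f), inpos(c,d), inpos(c,e), inpos(c,f), near(c), near(d), near(e), near(f), on(d,f)}

push(e,f); push(d,e); bind(e,f)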